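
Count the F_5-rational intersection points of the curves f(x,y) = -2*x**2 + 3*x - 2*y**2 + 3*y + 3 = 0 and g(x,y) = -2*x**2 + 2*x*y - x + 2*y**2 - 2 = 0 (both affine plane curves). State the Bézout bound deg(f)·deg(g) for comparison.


Common zeros: {(3, 1)}; count = 1; Bézout bound = 4.

deg(f) = 2, deg(g) = 2, so Bézout bound = 4.
Scan x ∈ F_5. For each x, list the y ∈ F_5 with f(x, y) ≡ 0 and those with g(x, y) ≡ 0 (mod 5); the common zeros in that column are the intersection.
  x = 0: f ≡ 0 at y ∈ ∅; g ≡ 0 at y ∈ {1, 4}; common: ∅.
  x = 1: f ≡ 0 at y ∈ {1, 3}; g ≡ 0 at y ∈ {0, 4}; common: ∅.
  x = 2: f ≡ 0 at y ∈ ∅; g ≡ 0 at y ∈ ∅; common: ∅.
  x = 3: f ≡ 0 at y ∈ {1, 3}; g ≡ 0 at y ∈ {1}; common: {1}.
  x = 4: f ≡ 0 at y ∈ ∅; g ≡ 0 at y ∈ ∅; common: ∅.
Collecting: common zeros = {(3, 1)}, so the count is 1.
Comparison with the Bézout bound: 1 ≤ 4 = deg(f)·deg(g), as expected for curves with no common component (the affine F_5-count falls short of the bound because intersections may lie at infinity, over extension fields, or carry multiplicity).


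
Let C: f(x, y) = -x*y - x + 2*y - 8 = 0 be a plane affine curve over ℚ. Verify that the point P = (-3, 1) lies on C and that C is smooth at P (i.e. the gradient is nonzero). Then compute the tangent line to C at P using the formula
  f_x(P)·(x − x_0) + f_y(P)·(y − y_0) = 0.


Tangent line at P: -2*x + 5*y - 11 = 0.

Step 1: f(-3, 1) = 0, so P lies on C.
Step 2: partial derivatives
  f_x(x, y) = -y - 1, f_y(x, y) = 2 - x.
  f_x(P) = -2, f_y(P) = 5 (gradient nonzero, so P is smooth).
Step 3: tangent line at P: -2·(x − -3) + 5·(y − 1) = 0.
Expanding: -2*x + 5*y - 11 = 0.


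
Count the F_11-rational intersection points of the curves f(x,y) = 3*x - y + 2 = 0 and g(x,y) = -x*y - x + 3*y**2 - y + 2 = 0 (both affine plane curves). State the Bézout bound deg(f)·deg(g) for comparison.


Common zeros: {(1, 5), (6, 9)}; count = 2; Bézout bound = 2.

deg(f) = 1, deg(g) = 2, so Bézout bound = 2.
Scan x ∈ F_11. For each x, list the y ∈ F_11 with f(x, y) ≡ 0 and those with g(x, y) ≡ 0 (mod 11); the common zeros in that column are the intersection.
  x = 0: f ≡ 0 at y ∈ {2}; g ≡ 0 at y ∈ ∅; common: ∅.
  x = 1: f ≡ 0 at y ∈ {5}; g ≡ 0 at y ∈ {3, 5}; common: {5}.
  x = 2: f ≡ 0 at y ∈ {8}; g ≡ 0 at y ∈ {0, 1}; common: ∅.
  x = 3: f ≡ 0 at y ∈ {0}; g ≡ 0 at y ∈ ∅; common: ∅.
  x = 4: f ≡ 0 at y ∈ {3}; g ≡ 0 at y ∈ {2, 7}; common: ∅.
  x = 5: f ≡ 0 at y ∈ {6}; g ≡ 0 at y ∈ ∅; common: ∅.
  x = 6: f ≡ 0 at y ∈ {9}; g ≡ 0 at y ∈ {8, 9}; common: {9}.
  x = 7: f ≡ 0 at y ∈ {1}; g ≡ 0 at y ∈ {4, 6}; common: ∅.
  x = 8: f ≡ 0 at y ∈ {4}; g ≡ 0 at y ∈ ∅; common: ∅.
  x = 9: f ≡ 0 at y ∈ {7}; g ≡ 0 at y ∈ ∅; common: ∅.
  x = 10: f ≡ 0 at y ∈ {10}; g ≡ 0 at y ∈ ∅; common: ∅.
Collecting: common zeros = {(1, 5), (6, 9)}, so the count is 2.
Comparison with the Bézout bound: 2 ≤ 2 = deg(f)·deg(g), as expected for curves with no common component (the bound is attained).


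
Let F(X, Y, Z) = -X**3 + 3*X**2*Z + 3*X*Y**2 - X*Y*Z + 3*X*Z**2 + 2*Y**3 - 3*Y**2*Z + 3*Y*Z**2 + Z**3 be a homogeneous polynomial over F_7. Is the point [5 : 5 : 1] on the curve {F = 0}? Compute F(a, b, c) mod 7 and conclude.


F(5,5,1) ≡ 2 (mod 7); P is NOT on the curve.

Evaluate F(5, 5, 1) term-by-term (mod 7).
  -X**3 ↦ -1·125·1·1 = -125
  3*X**2*Z ↦ 3·25·1·1 = 75
  3*X*Y**2 ↦ 3·5·25·1 = 375
  -X*Y*Z ↦ -1·5·5·1 = -25
  3*X*Z**2 ↦ 3·5·1·1 = 15
  2*Y**3 ↦ 2·1·125·1 = 250
  -3*Y**2*Z ↦ -3·1·25·1 = -75
  3*Y*Z**2 ↦ 3·1·5·1 = 15
  Z**3 ↦ 1·1·1·1 = 1
Sum: F(5, 5, 1) = (-125) + (75) + (375) + (-25) + (15) + (250) + (-75) + (15) + (1) = 506.
Reducing mod 7: 506 ≡ 2 (mod 7).
Since F(a, b, c) ≡ 2 ≠ 0 (mod 7), P does NOT lie on the curve.


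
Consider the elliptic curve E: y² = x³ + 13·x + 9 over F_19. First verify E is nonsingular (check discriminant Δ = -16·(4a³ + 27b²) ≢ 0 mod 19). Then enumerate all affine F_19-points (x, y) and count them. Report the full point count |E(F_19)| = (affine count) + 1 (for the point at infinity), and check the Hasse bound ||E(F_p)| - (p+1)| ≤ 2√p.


Affine points = {(0, 3), (0, 16), (1, 2), (1, 17), (2, 9), (2, 10), (4, 7), (4, 12), (5, 3), (5, 16), (7, 5), (7, 14), (8, 6), (8, 13), (9, 0), (11, 1), (11, 18), (13, 0), (14, 3), (14, 16), (15, 8), (15, 11), (16, 0)}; affine count = 23; |E(F_19)| = 24.

Discriminant check: Δ ∝ 4a³ + 27b² = 4·13³ + 27·9² = 4·2197 + 27·81 ≡ 12 (mod 19). Nonzero ⇒ E is nonsingular.
For each x ∈ F_19, compute rhs = x³ + 13·x + 9 mod 19, then count y ∈ F_19 with y² ≡ rhs.
  x = 0: rhs = 9, matching y values: 3, 16 (2 points).
  x = 1: rhs = 4, matching y values: 2, 17 (2 points).
  x = 2: rhs = 5, matching y values: 9, 10 (2 points).
  x = 3: rhs = 18, matching y values: none (0 points).
  x = 4: rhs = 11, matching y values: 7, 12 (2 points).
  x = 5: rhs = 9, matching y values: 3, 16 (2 points).
  x = 6: rhs = 18, matching y values: none (0 points).
  x = 7: rhs = 6, matching y values: 5, 14 (2 points).
  x = 8: rhs = 17, matching y values: 6, 13 (2 points).
  x = 9: rhs = 0, matching y values: 0 (1 points).
  x = 10: rhs = 18, matching y values: none (0 points).
  x = 11: rhs = 1, matching y values: 1, 18 (2 points).
  x = 12: rhs = 12, matching y values: none (0 points).
  x = 13: rhs = 0, matching y values: 0 (1 points).
  x = 14: rhs = 9, matching y values: 3, 16 (2 points).
  x = 15: rhs = 7, matching y values: 8, 11 (2 points).
  x = 16: rhs = 0, matching y values: 0 (1 points).
  x = 17: rhs = 13, matching y values: none (0 points).
  x = 18: rhs = 14, matching y values: none (0 points).
Total affine count: 23.
Full point count |E(F_19)| = 23 + 1 = 24.
Hasse bound: |24 − (19+1)| = |4| = 4 ≤ 2√19 ≈ 8.7178 ✓.


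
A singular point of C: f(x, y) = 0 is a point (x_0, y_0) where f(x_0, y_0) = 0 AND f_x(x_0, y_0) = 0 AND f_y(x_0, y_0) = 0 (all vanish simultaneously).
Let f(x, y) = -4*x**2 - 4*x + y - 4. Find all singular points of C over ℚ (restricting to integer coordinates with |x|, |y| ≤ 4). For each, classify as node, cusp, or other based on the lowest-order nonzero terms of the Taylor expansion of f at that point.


No singular points in the scanned grid; C is smooth there.

Compute partial derivatives:
  f_x = -8*x - 4.
  f_y = 1.
f_y = 1 is a nonzero constant, so f_y never vanishes: no point (x, y) can satisfy f = f_x = f_y = 0. In particular no (x, y) ∈ {−4, ..., 4}² is singular; the curve is smooth.


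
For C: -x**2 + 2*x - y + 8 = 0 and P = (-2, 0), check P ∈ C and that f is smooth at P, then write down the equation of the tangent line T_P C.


Tangent line at P: 6*x - y + 12 = 0.

Step 1: f(-2, 0) = 0, so P lies on C.
Step 2: partial derivatives
  f_x(x, y) = 2 - 2*x, f_y(x, y) = -1.
  f_x(P) = 6, f_y(P) = -1 (gradient nonzero, so P is smooth).
Step 3: tangent line at P: 6·(x − -2) + -1·(y − 0) = 0.
Expanding: 6*x - y + 12 = 0.


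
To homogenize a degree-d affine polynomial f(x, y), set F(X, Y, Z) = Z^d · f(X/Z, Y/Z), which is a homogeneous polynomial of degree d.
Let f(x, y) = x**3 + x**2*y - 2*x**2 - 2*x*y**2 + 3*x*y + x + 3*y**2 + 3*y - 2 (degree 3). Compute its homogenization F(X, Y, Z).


F(X, Y, Z) = X**3 + X**2*Y - 2*X**2*Z - 2*X*Y**2 + 3*X*Y*Z + X*Z**2 + 3*Y**2*Z + 3*Y*Z**2 - 2*Z**3

deg(f) = 3.
Substitute x = X/Z, y = Y/Z into f, then multiply by Z^3.
  monomial 1·x^3·y^0 ↦ 1·X^3·Y^0·Z^0.
  monomial 1·x^2·y^1 ↦ 1·X^2·Y^1·Z^0.
  monomial -2·x^2·y^0 ↦ -2·X^2·Y^0·Z^1.
  monomial -2·x^1·y^2 ↦ -2·X^1·Y^2·Z^0.
  monomial 3·x^1·y^1 ↦ 3·X^1·Y^1·Z^1.
  monomial 1·x^1·y^0 ↦ 1·X^1·Y^0·Z^2.
  monomial 3·x^0·y^2 ↦ 3·X^0·Y^2·Z^1.
  monomial 3·x^0·y^1 ↦ 3·X^0·Y^1·Z^2.
  monomial -2·x^0·y^0 ↦ -2·X^0·Y^0·Z^3.
Collecting: F(X, Y, Z) = X**3 + X**2*Y - 2*X**2*Z - 2*X*Y**2 + 3*X*Y*Z + X*Z**2 + 3*Y**2*Z + 3*Y*Z**2 - 2*Z**3.


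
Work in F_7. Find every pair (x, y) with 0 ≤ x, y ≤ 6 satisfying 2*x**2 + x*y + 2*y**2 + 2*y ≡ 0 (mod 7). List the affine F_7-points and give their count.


Affine F_7-points: {(0, 0), (0, 6), (1, 1), (2, 1), (2, 4), (3, 4), (4, 5), (4, 6)}; count = 8.

For each of the 49 pairs (x, y) ∈ F_7², evaluate f(x, y) mod 7. Record the zeros.
  x = 0: [0↦0, 1↦4, 2↦5, 3↦3, 4↦5, 5↦4, 6↦0]  zeros at y ∈ {0, 6}
  x = 1: [0↦2, 1↦0, 2↦2, 3↦1, 4↦4, 5↦4, 6↦1]  zeros at y ∈ {1}
  x = 2: [0↦1, 1↦0, 2↦3, 3↦3, 4↦0, 5↦1, 6↦6]  zeros at y ∈ {1, 4}
  x = 3: [0↦4, 1↦4, 2↦1, 3↦2, 4↦0, 5↦2, 6↦1]  zeros at y ∈ {4}
  x = 4: [0↦4, 1↦5, 2↦3, 3↦5, 4↦4, 5↦0, 6↦0]  zeros at y ∈ {5, 6}
  x = 5: [0↦1, 1↦3, 2↦2, 3↦5, 4↦5, 5↦2, 6↦3]  zeros at y ∈ ∅
  x = 6: [0↦2, 1↦5, 2↦5, 3↦2, 4↦3, 5↦1, 6↦3]  zeros at y ∈ ∅
Collecting zeros: affine points = {(0, 0), (0, 6), (1, 1), (2, 1), (2, 4), (3, 4), (4, 5), (4, 6)}.
Total count |C(F_7)_aff| = 8.


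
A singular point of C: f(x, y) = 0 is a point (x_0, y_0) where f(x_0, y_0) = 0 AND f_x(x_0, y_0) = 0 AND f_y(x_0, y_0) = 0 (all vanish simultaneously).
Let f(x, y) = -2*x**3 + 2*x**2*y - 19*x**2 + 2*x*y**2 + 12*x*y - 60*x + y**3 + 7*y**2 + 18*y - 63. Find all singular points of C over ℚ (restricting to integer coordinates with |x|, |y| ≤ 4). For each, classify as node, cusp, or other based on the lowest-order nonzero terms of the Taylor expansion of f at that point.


Singular points: {(-3, 0)}; classification: node.

Compute partial derivatives:
  f_x = -6*x**2 + 4*x*y - 38*x + 2*y**2 + 12*y - 60.
  f_y = 2*x**2 + 4*x*y + 12*x + 3*y**2 + 14*y + 18.
Scan x_0 ∈ {−4, ..., 4}. For each x_0, f_y(x_0, y) is a polynomial in y; find its integer roots y ∈ {−4, ..., 4}, then test f_x and f at those candidates.
  x = -4: f_y(-4, y) = 3*y**2 - 2*y + 2; no integer root y with |y| ≤ 4.
  x = -3: f_y(-3, y) = 3*y**2 + 2*y; vanishes at y ∈ {0}. (-3, 0): f_x = 0, f = 0 — SINGULAR.
  x = -2: f_y(-2, y) = 3*y**2 + 6*y + 2; no integer root y with |y| ≤ 4.
  x = -1: f_y(-1, y) = 3*y**2 + 10*y + 8; vanishes at y ∈ {-2}. (-1, -2): f_x = -36 ≠ 0.
  x = 0: f_y(0, y) = 3*y**2 + 14*y + 18; no integer root y with |y| ≤ 4.
  x = 1: f_y(1, y) = 3*y**2 + 18*y + 32; no integer root y with |y| ≤ 4.
  x = 2: f_y(2, y) = 3*y**2 + 22*y + 50; no integer root y with |y| ≤ 4.
  x = 3: f_y(3, y) = 3*y**2 + 26*y + 72; no integer root y with |y| ≤ 4.
  x = 4: f_y(4, y) = 3*y**2 + 30*y + 98; no integer root y with |y| ≤ 4.
Only singular point on the grid: (-3, 0).
Classify: substitute x = -3 + u, y = 0 + v and expand: f = -2*u**3 + 2*u**2*v - u**2 + 2*u*v**2 + v**3 + v**2.
No constant or linear terms (consistent with a singular point). Quadratic part: -u**2 + v**2. Cubic part: -2*u**3 + 2*u**2*v + 2*u*v**2 + v**3.
The quadratic part v**2 - u**2 = (v − u)(v + u) splits into two distinct linear factors, so there are two distinct tangent lines y − 0 = ±(x − -3) — this is a node (ordinary double point).
Classification: node.


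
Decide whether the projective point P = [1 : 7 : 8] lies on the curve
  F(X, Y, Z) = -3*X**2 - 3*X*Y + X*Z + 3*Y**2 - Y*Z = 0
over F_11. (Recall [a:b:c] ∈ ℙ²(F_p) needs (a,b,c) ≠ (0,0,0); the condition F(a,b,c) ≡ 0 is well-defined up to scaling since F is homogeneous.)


F(1,7,8) ≡ 9 (mod 11); P is NOT on the curve.

Evaluate F(1, 7, 8) term-by-term (mod 11).
  -3*X**2 ↦ -3·1·1·1 = -3
  -3*X*Y ↦ -3·1·7·1 = -21
  X*Z ↦ 1·1·1·8 = 8
  3*Y**2 ↦ 3·1·49·1 = 147
  -Y*Z ↦ -1·1·7·8 = -56
Sum: F(1, 7, 8) = (-3) + (-21) + (8) + (147) + (-56) = 75.
Reducing mod 11: 75 ≡ 9 (mod 11).
Since F(a, b, c) ≡ 9 ≠ 0 (mod 11), P does NOT lie on the curve.


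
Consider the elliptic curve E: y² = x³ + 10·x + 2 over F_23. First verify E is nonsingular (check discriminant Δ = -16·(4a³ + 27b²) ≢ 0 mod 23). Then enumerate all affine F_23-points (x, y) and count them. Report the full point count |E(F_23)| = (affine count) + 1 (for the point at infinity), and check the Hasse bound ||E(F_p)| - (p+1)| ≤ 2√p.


Affine points = {(0, 5), (0, 18), (1, 6), (1, 17), (3, 6), (3, 17), (5, 4), (5, 19), (6, 5), (6, 18), (7, 1), (7, 22), (9, 4), (9, 19), (13, 11), (13, 12), (15, 10), (15, 13), (16, 7), (16, 16), (17, 5), (17, 18), (19, 6), (19, 17)}; affine count = 24; |E(F_23)| = 25.

Discriminant check: Δ ∝ 4a³ + 27b² = 4·10³ + 27·2² = 4·1000 + 27·4 ≡ 14 (mod 23). Nonzero ⇒ E is nonsingular.
For each x ∈ F_23, compute rhs = x³ + 10·x + 2 mod 23, then count y ∈ F_23 with y² ≡ rhs.
  x = 0: rhs = 2, matching y values: 5, 18 (2 points).
  x = 1: rhs = 13, matching y values: 6, 17 (2 points).
  x = 2: rhs = 7, matching y values: none (0 points).
  x = 3: rhs = 13, matching y values: 6, 17 (2 points).
  x = 4: rhs = 14, matching y values: none (0 points).
  x = 5: rhs = 16, matching y values: 4, 19 (2 points).
  x = 6: rhs = 2, matching y values: 5, 18 (2 points).
  x = 7: rhs = 1, matching y values: 1, 22 (2 points).
  x = 8: rhs = 19, matching y values: none (0 points).
  x = 9: rhs = 16, matching y values: 4, 19 (2 points).
  x = 10: rhs = 21, matching y values: none (0 points).
  x = 11: rhs = 17, matching y values: none (0 points).
  x = 12: rhs = 10, matching y values: none (0 points).
  x = 13: rhs = 6, matching y values: 11, 12 (2 points).
  x = 14: rhs = 11, matching y values: none (0 points).
  x = 15: rhs = 8, matching y values: 10, 13 (2 points).
  x = 16: rhs = 3, matching y values: 7, 16 (2 points).
  x = 17: rhs = 2, matching y values: 5, 18 (2 points).
  x = 18: rhs = 11, matching y values: none (0 points).
  x = 19: rhs = 13, matching y values: 6, 17 (2 points).
  x = 20: rhs = 14, matching y values: none (0 points).
  x = 21: rhs = 20, matching y values: none (0 points).
  x = 22: rhs = 14, matching y values: none (0 points).
Total affine count: 24.
Full point count |E(F_23)| = 24 + 1 = 25.
Hasse bound: |25 − (23+1)| = |1| = 1 ≤ 2√23 ≈ 9.5917 ✓.


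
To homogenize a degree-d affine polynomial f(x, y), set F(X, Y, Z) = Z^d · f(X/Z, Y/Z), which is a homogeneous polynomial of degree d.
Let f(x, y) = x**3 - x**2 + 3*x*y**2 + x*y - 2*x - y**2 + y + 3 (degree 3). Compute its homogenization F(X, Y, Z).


F(X, Y, Z) = X**3 - X**2*Z + 3*X*Y**2 + X*Y*Z - 2*X*Z**2 - Y**2*Z + Y*Z**2 + 3*Z**3

deg(f) = 3.
Substitute x = X/Z, y = Y/Z into f, then multiply by Z^3.
  monomial 1·x^3·y^0 ↦ 1·X^3·Y^0·Z^0.
  monomial -1·x^2·y^0 ↦ -1·X^2·Y^0·Z^1.
  monomial 3·x^1·y^2 ↦ 3·X^1·Y^2·Z^0.
  monomial 1·x^1·y^1 ↦ 1·X^1·Y^1·Z^1.
  monomial -2·x^1·y^0 ↦ -2·X^1·Y^0·Z^2.
  monomial -1·x^0·y^2 ↦ -1·X^0·Y^2·Z^1.
  monomial 1·x^0·y^1 ↦ 1·X^0·Y^1·Z^2.
  monomial 3·x^0·y^0 ↦ 3·X^0·Y^0·Z^3.
Collecting: F(X, Y, Z) = X**3 - X**2*Z + 3*X*Y**2 + X*Y*Z - 2*X*Z**2 - Y**2*Z + Y*Z**2 + 3*Z**3.


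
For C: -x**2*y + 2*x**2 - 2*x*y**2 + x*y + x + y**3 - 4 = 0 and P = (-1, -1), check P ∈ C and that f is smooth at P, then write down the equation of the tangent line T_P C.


Tangent line at P: -8*x - 3*y - 11 = 0.

Step 1: f(-1, -1) = 0, so P lies on C.
Step 2: partial derivatives
  f_x(x, y) = -2*x*y + 4*x - 2*y**2 + y + 1, f_y(x, y) = -x**2 - 4*x*y + x + 3*y**2.
  f_x(P) = -8, f_y(P) = -3 (gradient nonzero, so P is smooth).
Step 3: tangent line at P: -8·(x − -1) + -3·(y − -1) = 0.
Expanding: -8*x - 3*y - 11 = 0.


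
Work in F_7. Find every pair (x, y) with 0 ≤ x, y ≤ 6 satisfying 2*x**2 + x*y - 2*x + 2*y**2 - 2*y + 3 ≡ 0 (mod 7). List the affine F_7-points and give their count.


Affine F_7-points: {(0, 2), (0, 6), (2, 0), (3, 5), (5, 3), (5, 6), (6, 0), (6, 5)}; count = 8.

For each of the 49 pairs (x, y) ∈ F_7², evaluate f(x, y) mod 7. Record the zeros.
  x = 0: [0↦3, 1↦3, 2↦0, 3↦1, 4↦6, 5↦1, 6↦0]  zeros at y ∈ {2, 6}
  x = 1: [0↦3, 1↦4, 2↦2, 3↦4, 4↦3, 5↦6, 6↦6]  zeros at y ∈ ∅
  x = 2: [0↦0, 1↦2, 2↦1, 3↦4, 4↦4, 5↦1, 6↦2]  zeros at y ∈ {0}
  x = 3: [0↦1, 1↦4, 2↦4, 3↦1, 4↦2, 5↦0, 6↦2]  zeros at y ∈ {5}
  x = 4: [0↦6, 1↦3, 2↦4, 3↦2, 4↦4, 5↦3, 6↦6]  zeros at y ∈ ∅
  x = 5: [0↦1, 1↦6, 2↦1, 3↦0, 4↦3, 5↦3, 6↦0]  zeros at y ∈ {3, 6}
  x = 6: [0↦0, 1↦6, 2↦2, 3↦2, 4↦6, 5↦0, 6↦5]  zeros at y ∈ {0, 5}
Collecting zeros: affine points = {(0, 2), (0, 6), (2, 0), (3, 5), (5, 3), (5, 6), (6, 0), (6, 5)}.
Total count |C(F_7)_aff| = 8.


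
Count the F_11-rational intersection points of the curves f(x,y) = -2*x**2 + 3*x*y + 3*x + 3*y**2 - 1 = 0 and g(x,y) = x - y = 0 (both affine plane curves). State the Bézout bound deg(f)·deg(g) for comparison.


Common zeros: {(3, 3), (10, 10)}; count = 2; Bézout bound = 2.

deg(f) = 2, deg(g) = 1, so Bézout bound = 2.
Scan x ∈ F_11. For each x, list the y ∈ F_11 with f(x, y) ≡ 0 and those with g(x, y) ≡ 0 (mod 11); the common zeros in that column are the intersection.
  x = 0: f ≡ 0 at y ∈ {2, 9}; g ≡ 0 at y ∈ {0}; common: ∅.
  x = 1: f ≡ 0 at y ∈ {0, 10}; g ≡ 0 at y ∈ {1}; common: ∅.
  x = 2: f ≡ 0 at y ∈ ∅; g ≡ 0 at y ∈ {2}; common: ∅.
  x = 3: f ≡ 0 at y ∈ {3, 5}; g ≡ 0 at y ∈ {3}; common: {3}.
  x = 4: f ≡ 0 at y ∈ {9}; g ≡ 0 at y ∈ {4}; common: ∅.
  x = 5: f ≡ 0 at y ∈ ∅; g ≡ 0 at y ∈ {5}; common: ∅.
  x = 6: f ≡ 0 at y ∈ {0, 5}; g ≡ 0 at y ∈ {6}; common: ∅.
  x = 7: f ≡ 0 at y ∈ ∅; g ≡ 0 at y ∈ {7}; common: ∅.
  x = 8: f ≡ 0 at y ∈ ∅; g ≡ 0 at y ∈ {8}; common: ∅.
  x = 9: f ≡ 0 at y ∈ ∅; g ≡ 0 at y ∈ {9}; common: ∅.
  x = 10: f ≡ 0 at y ∈ {2, 10}; g ≡ 0 at y ∈ {10}; common: {10}.
Collecting: common zeros = {(3, 3), (10, 10)}, so the count is 2.
Comparison with the Bézout bound: 2 ≤ 2 = deg(f)·deg(g), as expected for curves with no common component (the bound is attained).


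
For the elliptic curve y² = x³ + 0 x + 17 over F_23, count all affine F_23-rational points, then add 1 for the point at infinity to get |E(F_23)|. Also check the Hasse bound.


Affine points = {(1, 8), (1, 15), (2, 5), (2, 18), (4, 9), (4, 14), (5, 2), (5, 21), (6, 7), (6, 16), (8, 0), (13, 11), (13, 12), (14, 1), (14, 22), (17, 10), (17, 13), (20, 6), (20, 17), (21, 3), (21, 20), (22, 4), (22, 19)}; affine count = 23; |E(F_23)| = 24.

Discriminant check: Δ ∝ 4a³ + 27b² = 4·0³ + 27·17² = 4·0 + 27·289 ≡ 6 (mod 23). Nonzero ⇒ E is nonsingular.
For each x ∈ F_23, compute rhs = x³ + 0·x + 17 mod 23, then count y ∈ F_23 with y² ≡ rhs.
  x = 0: rhs = 17, matching y values: none (0 points).
  x = 1: rhs = 18, matching y values: 8, 15 (2 points).
  x = 2: rhs = 2, matching y values: 5, 18 (2 points).
  x = 3: rhs = 21, matching y values: none (0 points).
  x = 4: rhs = 12, matching y values: 9, 14 (2 points).
  x = 5: rhs = 4, matching y values: 2, 21 (2 points).
  x = 6: rhs = 3, matching y values: 7, 16 (2 points).
  x = 7: rhs = 15, matching y values: none (0 points).
  x = 8: rhs = 0, matching y values: 0 (1 points).
  x = 9: rhs = 10, matching y values: none (0 points).
  x = 10: rhs = 5, matching y values: none (0 points).
  x = 11: rhs = 14, matching y values: none (0 points).
  x = 12: rhs = 20, matching y values: none (0 points).
  x = 13: rhs = 6, matching y values: 11, 12 (2 points).
  x = 14: rhs = 1, matching y values: 1, 22 (2 points).
  x = 15: rhs = 11, matching y values: none (0 points).
  x = 16: rhs = 19, matching y values: none (0 points).
  x = 17: rhs = 8, matching y values: 10, 13 (2 points).
  x = 18: rhs = 7, matching y values: none (0 points).
  x = 19: rhs = 22, matching y values: none (0 points).
  x = 20: rhs = 13, matching y values: 6, 17 (2 points).
  x = 21: rhs = 9, matching y values: 3, 20 (2 points).
  x = 22: rhs = 16, matching y values: 4, 19 (2 points).
Total affine count: 23.
Full point count |E(F_23)| = 23 + 1 = 24.
Hasse bound: |24 − (23+1)| = |0| = 0 ≤ 2√23 ≈ 9.5917 ✓.


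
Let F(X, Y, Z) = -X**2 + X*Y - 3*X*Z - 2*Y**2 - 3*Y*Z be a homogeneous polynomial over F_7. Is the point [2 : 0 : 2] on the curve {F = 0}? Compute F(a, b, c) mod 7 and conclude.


F(2,0,2) ≡ 5 (mod 7); P is NOT on the curve.

Evaluate F(2, 0, 2) term-by-term (mod 7).
  -X**2 ↦ -1·4·1·1 = -4
  X*Y ↦ 1·2·0·1 = 0
  -3*X*Z ↦ -3·2·1·2 = -12
  -2*Y**2 ↦ -2·1·0·1 = 0
  -3*Y*Z ↦ -3·1·0·2 = 0
Sum: F(2, 0, 2) = (-4) + (0) + (-12) + (0) + (0) = -16.
Reducing mod 7: -16 ≡ 5 (mod 7).
Since F(a, b, c) ≡ 5 ≠ 0 (mod 7), P does NOT lie on the curve.


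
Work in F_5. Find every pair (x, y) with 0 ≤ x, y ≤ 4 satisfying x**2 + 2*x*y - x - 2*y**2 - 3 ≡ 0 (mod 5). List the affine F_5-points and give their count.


Affine F_5-points: {(0, 1), (0, 4), (1, 3), (3, 4), (4, 1), (4, 3)}; count = 6.

For each of the 25 pairs (x, y) ∈ F_5², evaluate f(x, y) mod 5. Record the zeros.
  x = 0: [0↦2, 1↦0, 2↦4, 3↦4, 4↦0]  zeros at y ∈ {1, 4}
  x = 1: [0↦2, 1↦2, 2↦3, 3↦0, 4↦3]  zeros at y ∈ {3}
  x = 2: [0↦4, 1↦1, 2↦4, 3↦3, 4↦3]  zeros at y ∈ ∅
  x = 3: [0↦3, 1↦2, 2↦2, 3↦3, 4↦0]  zeros at y ∈ {4}
  x = 4: [0↦4, 1↦0, 2↦2, 3↦0, 4↦4]  zeros at y ∈ {1, 3}
Collecting zeros: affine points = {(0, 1), (0, 4), (1, 3), (3, 4), (4, 1), (4, 3)}.
Total count |C(F_5)_aff| = 6.


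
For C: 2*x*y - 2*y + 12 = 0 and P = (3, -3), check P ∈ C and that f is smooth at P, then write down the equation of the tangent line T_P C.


Tangent line at P: -6*x + 4*y + 30 = 0.

Step 1: f(3, -3) = 0, so P lies on C.
Step 2: partial derivatives
  f_x(x, y) = 2*y, f_y(x, y) = 2*x - 2.
  f_x(P) = -6, f_y(P) = 4 (gradient nonzero, so P is smooth).
Step 3: tangent line at P: -6·(x − 3) + 4·(y − -3) = 0.
Expanding: -6*x + 4*y + 30 = 0.


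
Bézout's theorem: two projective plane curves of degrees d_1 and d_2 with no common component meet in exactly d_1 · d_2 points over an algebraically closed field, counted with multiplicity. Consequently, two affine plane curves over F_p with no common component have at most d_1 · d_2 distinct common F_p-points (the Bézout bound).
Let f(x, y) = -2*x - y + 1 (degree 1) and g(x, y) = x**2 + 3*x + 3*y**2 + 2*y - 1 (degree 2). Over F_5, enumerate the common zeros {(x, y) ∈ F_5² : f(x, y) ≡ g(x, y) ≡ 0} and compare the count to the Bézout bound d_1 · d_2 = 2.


Common zeros: {(2, 2), (4, 3)}; count = 2; Bézout bound = 2.

deg(f) = 1, deg(g) = 2, so Bézout bound = 2.
Scan x ∈ F_5. For each x, list the y ∈ F_5 with f(x, y) ≡ 0 and those with g(x, y) ≡ 0 (mod 5); the common zeros in that column are the intersection.
  x = 0: f ≡ 0 at y ∈ {1}; g ≡ 0 at y ∈ {2, 4}; common: ∅.
  x = 1: f ≡ 0 at y ∈ {4}; g ≡ 0 at y ∈ ∅; common: ∅.
  x = 2: f ≡ 0 at y ∈ {2}; g ≡ 0 at y ∈ {2, 4}; common: {2}.
  x = 3: f ≡ 0 at y ∈ {0}; g ≡ 0 at y ∈ {3}; common: ∅.
  x = 4: f ≡ 0 at y ∈ {3}; g ≡ 0 at y ∈ {3}; common: {3}.
Collecting: common zeros = {(2, 2), (4, 3)}, so the count is 2.
Comparison with the Bézout bound: 2 ≤ 2 = deg(f)·deg(g), as expected for curves with no common component (the bound is attained).


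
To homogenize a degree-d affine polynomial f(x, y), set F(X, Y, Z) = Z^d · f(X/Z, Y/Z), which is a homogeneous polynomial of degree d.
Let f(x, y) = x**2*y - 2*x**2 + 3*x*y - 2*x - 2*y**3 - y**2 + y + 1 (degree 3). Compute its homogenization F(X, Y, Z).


F(X, Y, Z) = X**2*Y - 2*X**2*Z + 3*X*Y*Z - 2*X*Z**2 - 2*Y**3 - Y**2*Z + Y*Z**2 + Z**3

deg(f) = 3.
Substitute x = X/Z, y = Y/Z into f, then multiply by Z^3.
  monomial 1·x^2·y^1 ↦ 1·X^2·Y^1·Z^0.
  monomial -2·x^2·y^0 ↦ -2·X^2·Y^0·Z^1.
  monomial 3·x^1·y^1 ↦ 3·X^1·Y^1·Z^1.
  monomial -2·x^1·y^0 ↦ -2·X^1·Y^0·Z^2.
  monomial -2·x^0·y^3 ↦ -2·X^0·Y^3·Z^0.
  monomial -1·x^0·y^2 ↦ -1·X^0·Y^2·Z^1.
  monomial 1·x^0·y^1 ↦ 1·X^0·Y^1·Z^2.
  monomial 1·x^0·y^0 ↦ 1·X^0·Y^0·Z^3.
Collecting: F(X, Y, Z) = X**2*Y - 2*X**2*Z + 3*X*Y*Z - 2*X*Z**2 - 2*Y**3 - Y**2*Z + Y*Z**2 + Z**3.


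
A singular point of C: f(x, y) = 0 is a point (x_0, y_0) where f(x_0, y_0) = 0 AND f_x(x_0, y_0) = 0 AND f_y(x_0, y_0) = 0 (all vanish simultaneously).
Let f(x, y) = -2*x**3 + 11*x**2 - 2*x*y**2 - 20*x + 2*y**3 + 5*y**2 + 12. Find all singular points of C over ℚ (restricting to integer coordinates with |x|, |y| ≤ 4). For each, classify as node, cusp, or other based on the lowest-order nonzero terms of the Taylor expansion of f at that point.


Singular points: {(2, 0)}; classification: node.

Compute partial derivatives:
  f_x = -6*x**2 + 22*x - 2*y**2 - 20.
  f_y = -4*x*y + 6*y**2 + 10*y.
Scan x_0 ∈ {−4, ..., 4}. For each x_0, f_y(x_0, y) is a polynomial in y; find its integer roots y ∈ {−4, ..., 4}, then test f_x and f at those candidates.
  x = -4: f_y(-4, y) = 6*y**2 + 26*y; vanishes at y ∈ {0}. (-4, 0): f_x = -204 ≠ 0.
  x = -3: f_y(-3, y) = 6*y**2 + 22*y; vanishes at y ∈ {0}. (-3, 0): f_x = -140 ≠ 0.
  x = -2: f_y(-2, y) = 6*y**2 + 18*y; vanishes at y ∈ {-3, 0}. (-2, -3): f_x = -106 ≠ 0; (-2, 0): f_x = -88 ≠ 0.
  x = -1: f_y(-1, y) = 6*y**2 + 14*y; vanishes at y ∈ {0}. (-1, 0): f_x = -48 ≠ 0.
  x = 0: f_y(0, y) = 6*y**2 + 10*y; vanishes at y ∈ {0}. (0, 0): f_x = -20 ≠ 0.
  x = 1: f_y(1, y) = 6*y**2 + 6*y; vanishes at y ∈ {-1, 0}. (1, -1): f_x = -6 ≠ 0; (1, 0): f_x = -4 ≠ 0.
  x = 2: f_y(2, y) = 6*y**2 + 2*y; vanishes at y ∈ {0}. (2, 0): f_x = 0, f = 0 — SINGULAR.
  x = 3: f_y(3, y) = 6*y**2 - 2*y; vanishes at y ∈ {0}. (3, 0): f_x = -8 ≠ 0.
  x = 4: f_y(4, y) = 6*y**2 - 6*y; vanishes at y ∈ {0, 1}. (4, 0): f_x = -28 ≠ 0; (4, 1): f_x = -30 ≠ 0.
Only singular point on the grid: (2, 0).
Classify: substitute x = 2 + u, y = 0 + v and expand: f = -2*u**3 - u**2 - 2*u*v**2 + 2*v**3 + v**2.
No constant or linear terms (consistent with a singular point). Quadratic part: -u**2 + v**2. Cubic part: -2*u**3 - 2*u*v**2 + 2*v**3.
The quadratic part v**2 - u**2 = (v − u)(v + u) splits into two distinct linear factors, so there are two distinct tangent lines y − 0 = ±(x − 2) — this is a node (ordinary double point).
Classification: node.


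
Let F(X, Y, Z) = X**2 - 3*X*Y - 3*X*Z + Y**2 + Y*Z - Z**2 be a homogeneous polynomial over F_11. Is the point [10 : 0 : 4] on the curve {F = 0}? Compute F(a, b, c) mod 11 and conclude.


F(10,0,4) ≡ 8 (mod 11); P is NOT on the curve.

Evaluate F(10, 0, 4) term-by-term (mod 11).
  X**2 ↦ 1·100·1·1 = 100
  -3*X*Y ↦ -3·10·0·1 = 0
  -3*X*Z ↦ -3·10·1·4 = -120
  Y**2 ↦ 1·1·0·1 = 0
  Y*Z ↦ 1·1·0·4 = 0
  -Z**2 ↦ -1·1·1·16 = -16
Sum: F(10, 0, 4) = (100) + (0) + (-120) + (0) + (0) + (-16) = -36.
Reducing mod 11: -36 ≡ 8 (mod 11).
Since F(a, b, c) ≡ 8 ≠ 0 (mod 11), P does NOT lie on the curve.


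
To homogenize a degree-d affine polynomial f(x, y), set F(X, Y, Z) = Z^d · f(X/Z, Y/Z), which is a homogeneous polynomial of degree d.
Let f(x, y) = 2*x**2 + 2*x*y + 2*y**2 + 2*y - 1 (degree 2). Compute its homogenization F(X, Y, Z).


F(X, Y, Z) = 2*X**2 + 2*X*Y + 2*Y**2 + 2*Y*Z - Z**2

deg(f) = 2.
Substitute x = X/Z, y = Y/Z into f, then multiply by Z^2.
  monomial 2·x^2·y^0 ↦ 2·X^2·Y^0·Z^0.
  monomial 2·x^1·y^1 ↦ 2·X^1·Y^1·Z^0.
  monomial 2·x^0·y^2 ↦ 2·X^0·Y^2·Z^0.
  monomial 2·x^0·y^1 ↦ 2·X^0·Y^1·Z^1.
  monomial -1·x^0·y^0 ↦ -1·X^0·Y^0·Z^2.
Collecting: F(X, Y, Z) = 2*X**2 + 2*X*Y + 2*Y**2 + 2*Y*Z - Z**2.


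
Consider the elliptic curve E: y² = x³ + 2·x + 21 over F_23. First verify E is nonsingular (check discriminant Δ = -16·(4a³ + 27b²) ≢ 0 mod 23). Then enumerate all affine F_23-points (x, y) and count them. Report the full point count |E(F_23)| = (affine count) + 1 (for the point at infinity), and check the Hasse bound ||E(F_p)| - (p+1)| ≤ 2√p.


Affine points = {(1, 1), (1, 22), (3, 10), (3, 13), (4, 1), (4, 22), (5, 8), (5, 15), (9, 3), (9, 20), (10, 11), (10, 12), (12, 5), (12, 18), (13, 6), (13, 17), (16, 3), (16, 20), (17, 0), (18, 1), (18, 22), (19, 8), (19, 15), (21, 3), (21, 20), (22, 8), (22, 15)}; affine count = 27; |E(F_23)| = 28.

Discriminant check: Δ ∝ 4a³ + 27b² = 4·2³ + 27·21² = 4·8 + 27·441 ≡ 2 (mod 23). Nonzero ⇒ E is nonsingular.
For each x ∈ F_23, compute rhs = x³ + 2·x + 21 mod 23, then count y ∈ F_23 with y² ≡ rhs.
  x = 0: rhs = 21, matching y values: none (0 points).
  x = 1: rhs = 1, matching y values: 1, 22 (2 points).
  x = 2: rhs = 10, matching y values: none (0 points).
  x = 3: rhs = 8, matching y values: 10, 13 (2 points).
  x = 4: rhs = 1, matching y values: 1, 22 (2 points).
  x = 5: rhs = 18, matching y values: 8, 15 (2 points).
  x = 6: rhs = 19, matching y values: none (0 points).
  x = 7: rhs = 10, matching y values: none (0 points).
  x = 8: rhs = 20, matching y values: none (0 points).
  x = 9: rhs = 9, matching y values: 3, 20 (2 points).
  x = 10: rhs = 6, matching y values: 11, 12 (2 points).
  x = 11: rhs = 17, matching y values: none (0 points).
  x = 12: rhs = 2, matching y values: 5, 18 (2 points).
  x = 13: rhs = 13, matching y values: 6, 17 (2 points).
  x = 14: rhs = 10, matching y values: none (0 points).
  x = 15: rhs = 22, matching y values: none (0 points).
  x = 16: rhs = 9, matching y values: 3, 20 (2 points).
  x = 17: rhs = 0, matching y values: 0 (1 points).
  x = 18: rhs = 1, matching y values: 1, 22 (2 points).
  x = 19: rhs = 18, matching y values: 8, 15 (2 points).
  x = 20: rhs = 11, matching y values: none (0 points).
  x = 21: rhs = 9, matching y values: 3, 20 (2 points).
  x = 22: rhs = 18, matching y values: 8, 15 (2 points).
Total affine count: 27.
Full point count |E(F_23)| = 27 + 1 = 28.
Hasse bound: |28 − (23+1)| = |4| = 4 ≤ 2√23 ≈ 9.5917 ✓.


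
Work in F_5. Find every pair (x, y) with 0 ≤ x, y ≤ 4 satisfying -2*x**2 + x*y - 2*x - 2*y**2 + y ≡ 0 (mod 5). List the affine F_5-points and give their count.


Affine F_5-points: {(0, 0), (0, 3), (3, 3), (3, 4), (4, 0)}; count = 5.

For each of the 25 pairs (x, y) ∈ F_5², evaluate f(x, y) mod 5. Record the zeros.
  x = 0: [0↦0, 1↦4, 2↦4, 3↦0, 4↦2]  zeros at y ∈ {0, 3}
  x = 1: [0↦1, 1↦1, 2↦2, 3↦4, 4↦2]  zeros at y ∈ ∅
  x = 2: [0↦3, 1↦4, 2↦1, 3↦4, 4↦3]  zeros at y ∈ ∅
  x = 3: [0↦1, 1↦3, 2↦1, 3↦0, 4↦0]  zeros at y ∈ {3, 4}
  x = 4: [0↦0, 1↦3, 2↦2, 3↦2, 4↦3]  zeros at y ∈ {0}
Collecting zeros: affine points = {(0, 0), (0, 3), (3, 3), (3, 4), (4, 0)}.
Total count |C(F_5)_aff| = 5.


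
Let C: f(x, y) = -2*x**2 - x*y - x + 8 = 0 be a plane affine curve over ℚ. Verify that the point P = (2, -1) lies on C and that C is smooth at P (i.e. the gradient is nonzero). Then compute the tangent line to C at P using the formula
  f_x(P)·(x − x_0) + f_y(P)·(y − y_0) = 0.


Tangent line at P: -8*x - 2*y + 14 = 0.

Step 1: f(2, -1) = 0, so P lies on C.
Step 2: partial derivatives
  f_x(x, y) = -4*x - y - 1, f_y(x, y) = -x.
  f_x(P) = -8, f_y(P) = -2 (gradient nonzero, so P is smooth).
Step 3: tangent line at P: -8·(x − 2) + -2·(y − -1) = 0.
Expanding: -8*x - 2*y + 14 = 0.


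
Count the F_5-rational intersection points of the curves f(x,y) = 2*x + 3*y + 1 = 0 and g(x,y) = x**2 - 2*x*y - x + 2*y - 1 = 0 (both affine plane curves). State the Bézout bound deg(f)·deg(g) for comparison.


Common zeros: {(0, 3)}; count = 1; Bézout bound = 2.

deg(f) = 1, deg(g) = 2, so Bézout bound = 2.
Scan x ∈ F_5. For each x, list the y ∈ F_5 with f(x, y) ≡ 0 and those with g(x, y) ≡ 0 (mod 5); the common zeros in that column are the intersection.
  x = 0: f ≡ 0 at y ∈ {3}; g ≡ 0 at y ∈ {3}; common: {3}.
  x = 1: f ≡ 0 at y ∈ {4}; g ≡ 0 at y ∈ ∅; common: ∅.
  x = 2: f ≡ 0 at y ∈ {0}; g ≡ 0 at y ∈ {3}; common: ∅.
  x = 3: f ≡ 0 at y ∈ {1}; g ≡ 0 at y ∈ {0}; common: ∅.
  x = 4: f ≡ 0 at y ∈ {2}; g ≡ 0 at y ∈ {1}; common: ∅.
Collecting: common zeros = {(0, 3)}, so the count is 1.
Comparison with the Bézout bound: 1 ≤ 2 = deg(f)·deg(g), as expected for curves with no common component (the affine F_5-count falls short of the bound because intersections may lie at infinity, over extension fields, or carry multiplicity).


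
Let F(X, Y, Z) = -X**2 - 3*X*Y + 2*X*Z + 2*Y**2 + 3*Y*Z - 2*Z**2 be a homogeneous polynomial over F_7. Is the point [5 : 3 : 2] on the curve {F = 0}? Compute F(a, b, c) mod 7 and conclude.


F(5,3,2) ≡ 6 (mod 7); P is NOT on the curve.

Evaluate F(5, 3, 2) term-by-term (mod 7).
  -X**2 ↦ -1·25·1·1 = -25
  -3*X*Y ↦ -3·5·3·1 = -45
  2*X*Z ↦ 2·5·1·2 = 20
  2*Y**2 ↦ 2·1·9·1 = 18
  3*Y*Z ↦ 3·1·3·2 = 18
  -2*Z**2 ↦ -2·1·1·4 = -8
Sum: F(5, 3, 2) = (-25) + (-45) + (20) + (18) + (18) + (-8) = -22.
Reducing mod 7: -22 ≡ 6 (mod 7).
Since F(a, b, c) ≡ 6 ≠ 0 (mod 7), P does NOT lie on the curve.


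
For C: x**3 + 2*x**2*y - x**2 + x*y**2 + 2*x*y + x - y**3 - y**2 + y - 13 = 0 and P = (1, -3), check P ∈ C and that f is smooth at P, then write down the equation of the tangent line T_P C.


Tangent line at P: -7*x - 22*y - 59 = 0.

Step 1: f(1, -3) = 0, so P lies on C.
Step 2: partial derivatives
  f_x(x, y) = 3*x**2 + 4*x*y - 2*x + y**2 + 2*y + 1, f_y(x, y) = 2*x**2 + 2*x*y + 2*x - 3*y**2 - 2*y + 1.
  f_x(P) = -7, f_y(P) = -22 (gradient nonzero, so P is smooth).
Step 3: tangent line at P: -7·(x − 1) + -22·(y − -3) = 0.
Expanding: -7*x - 22*y - 59 = 0.


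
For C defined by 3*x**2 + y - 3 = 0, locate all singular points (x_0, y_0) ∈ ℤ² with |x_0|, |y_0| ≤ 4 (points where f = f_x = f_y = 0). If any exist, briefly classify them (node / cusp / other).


No singular points in the scanned grid; C is smooth there.

Compute partial derivatives:
  f_x = 6*x.
  f_y = 1.
f_y = 1 is a nonzero constant, so f_y never vanishes: no point (x, y) can satisfy f = f_x = f_y = 0. In particular no (x, y) ∈ {−4, ..., 4}² is singular; the curve is smooth.


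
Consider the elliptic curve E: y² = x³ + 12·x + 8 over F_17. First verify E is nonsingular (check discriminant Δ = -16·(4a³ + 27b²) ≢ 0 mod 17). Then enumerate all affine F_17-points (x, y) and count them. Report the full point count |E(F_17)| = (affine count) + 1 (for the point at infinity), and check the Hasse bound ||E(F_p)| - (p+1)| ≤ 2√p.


Affine points = {(0, 5), (0, 12), (1, 2), (1, 15), (4, 1), (4, 16), (8, 2), (8, 15), (11, 3), (11, 14), (13, 7), (13, 10), (14, 8), (14, 9)}; affine count = 14; |E(F_17)| = 15.

Discriminant check: Δ ∝ 4a³ + 27b² = 4·12³ + 27·8² = 4·1728 + 27·64 ≡ 4 (mod 17). Nonzero ⇒ E is nonsingular.
For each x ∈ F_17, compute rhs = x³ + 12·x + 8 mod 17, then count y ∈ F_17 with y² ≡ rhs.
  x = 0: rhs = 8, matching y values: 5, 12 (2 points).
  x = 1: rhs = 4, matching y values: 2, 15 (2 points).
  x = 2: rhs = 6, matching y values: none (0 points).
  x = 3: rhs = 3, matching y values: none (0 points).
  x = 4: rhs = 1, matching y values: 1, 16 (2 points).
  x = 5: rhs = 6, matching y values: none (0 points).
  x = 6: rhs = 7, matching y values: none (0 points).
  x = 7: rhs = 10, matching y values: none (0 points).
  x = 8: rhs = 4, matching y values: 2, 15 (2 points).
  x = 9: rhs = 12, matching y values: none (0 points).
  x = 10: rhs = 6, matching y values: none (0 points).
  x = 11: rhs = 9, matching y values: 3, 14 (2 points).
  x = 12: rhs = 10, matching y values: none (0 points).
  x = 13: rhs = 15, matching y values: 7, 10 (2 points).
  x = 14: rhs = 13, matching y values: 8, 9 (2 points).
  x = 15: rhs = 10, matching y values: none (0 points).
  x = 16: rhs = 12, matching y values: none (0 points).
Total affine count: 14.
Full point count |E(F_17)| = 14 + 1 = 15.
Hasse bound: |15 − (17+1)| = |-3| = 3 ≤ 2√17 ≈ 8.2462 ✓.


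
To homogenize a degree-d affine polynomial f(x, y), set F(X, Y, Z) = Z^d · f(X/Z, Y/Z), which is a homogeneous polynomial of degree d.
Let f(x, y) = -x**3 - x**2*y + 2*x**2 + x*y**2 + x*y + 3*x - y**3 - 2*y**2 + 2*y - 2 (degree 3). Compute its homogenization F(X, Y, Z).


F(X, Y, Z) = -X**3 - X**2*Y + 2*X**2*Z + X*Y**2 + X*Y*Z + 3*X*Z**2 - Y**3 - 2*Y**2*Z + 2*Y*Z**2 - 2*Z**3

deg(f) = 3.
Substitute x = X/Z, y = Y/Z into f, then multiply by Z^3.
  monomial -1·x^3·y^0 ↦ -1·X^3·Y^0·Z^0.
  monomial -1·x^2·y^1 ↦ -1·X^2·Y^1·Z^0.
  monomial 2·x^2·y^0 ↦ 2·X^2·Y^0·Z^1.
  monomial 1·x^1·y^2 ↦ 1·X^1·Y^2·Z^0.
  monomial 1·x^1·y^1 ↦ 1·X^1·Y^1·Z^1.
  monomial 3·x^1·y^0 ↦ 3·X^1·Y^0·Z^2.
  monomial -1·x^0·y^3 ↦ -1·X^0·Y^3·Z^0.
  monomial -2·x^0·y^2 ↦ -2·X^0·Y^2·Z^1.
  monomial 2·x^0·y^1 ↦ 2·X^0·Y^1·Z^2.
  monomial -2·x^0·y^0 ↦ -2·X^0·Y^0·Z^3.
Collecting: F(X, Y, Z) = -X**3 - X**2*Y + 2*X**2*Z + X*Y**2 + X*Y*Z + 3*X*Z**2 - Y**3 - 2*Y**2*Z + 2*Y*Z**2 - 2*Z**3.


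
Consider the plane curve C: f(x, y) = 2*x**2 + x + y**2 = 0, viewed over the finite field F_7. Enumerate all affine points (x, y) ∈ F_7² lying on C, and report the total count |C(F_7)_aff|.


Affine F_7-points: {(0, 0), (1, 2), (1, 5), (2, 2), (2, 5), (3, 0), (5, 1), (5, 6)}; count = 8.

For each of the 49 pairs (x, y) ∈ F_7², evaluate f(x, y) mod 7. Record the zeros.
  x = 0: [0↦0, 1↦1, 2↦4, 3↦2, 4↦2, 5↦4, 6↦1]  zeros at y ∈ {0}
  x = 1: [0↦3, 1↦4, 2↦0, 3↦5, 4↦5, 5↦0, 6↦4]  zeros at y ∈ {2, 5}
  x = 2: [0↦3, 1↦4, 2↦0, 3↦5, 4↦5, 5↦0, 6↦4]  zeros at y ∈ {2, 5}
  x = 3: [0↦0, 1↦1, 2↦4, 3↦2, 4↦2, 5↦4, 6↦1]  zeros at y ∈ {0}
  x = 4: [0↦1, 1↦2, 2↦5, 3↦3, 4↦3, 5↦5, 6↦2]  zeros at y ∈ ∅
  x = 5: [0↦6, 1↦0, 2↦3, 3↦1, 4↦1, 5↦3, 6↦0]  zeros at y ∈ {1, 6}
  x = 6: [0↦1, 1↦2, 2↦5, 3↦3, 4↦3, 5↦5, 6↦2]  zeros at y ∈ ∅
Collecting zeros: affine points = {(0, 0), (1, 2), (1, 5), (2, 2), (2, 5), (3, 0), (5, 1), (5, 6)}.
Total count |C(F_7)_aff| = 8.


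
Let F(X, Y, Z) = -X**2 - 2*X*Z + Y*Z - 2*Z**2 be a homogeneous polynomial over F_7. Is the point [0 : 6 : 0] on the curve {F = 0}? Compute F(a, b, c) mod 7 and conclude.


F(0,6,0) ≡ 0 (mod 7); P is on the curve.

Evaluate F(0, 6, 0) term-by-term (mod 7).
  -X**2 ↦ -1·0·1·1 = 0
  -2*X*Z ↦ -2·0·1·0 = 0
  Y*Z ↦ 1·1·6·0 = 0
  -2*Z**2 ↦ -2·1·1·0 = 0
Sum: F(0, 6, 0) = (0) + (0) + (0) + (0) = 0.
Reducing mod 7: 0 ≡ 0 (mod 7).
Since F(a, b, c) ≡ 0 (mod 7), P lies on the curve.


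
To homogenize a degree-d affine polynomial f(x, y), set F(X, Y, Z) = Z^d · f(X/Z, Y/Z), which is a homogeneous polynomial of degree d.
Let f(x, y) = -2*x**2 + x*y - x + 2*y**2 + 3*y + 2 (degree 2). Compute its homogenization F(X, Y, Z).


F(X, Y, Z) = -2*X**2 + X*Y - X*Z + 2*Y**2 + 3*Y*Z + 2*Z**2

deg(f) = 2.
Substitute x = X/Z, y = Y/Z into f, then multiply by Z^2.
  monomial -2·x^2·y^0 ↦ -2·X^2·Y^0·Z^0.
  monomial 1·x^1·y^1 ↦ 1·X^1·Y^1·Z^0.
  monomial -1·x^1·y^0 ↦ -1·X^1·Y^0·Z^1.
  monomial 2·x^0·y^2 ↦ 2·X^0·Y^2·Z^0.
  monomial 3·x^0·y^1 ↦ 3·X^0·Y^1·Z^1.
  monomial 2·x^0·y^0 ↦ 2·X^0·Y^0·Z^2.
Collecting: F(X, Y, Z) = -2*X**2 + X*Y - X*Z + 2*Y**2 + 3*Y*Z + 2*Z**2.


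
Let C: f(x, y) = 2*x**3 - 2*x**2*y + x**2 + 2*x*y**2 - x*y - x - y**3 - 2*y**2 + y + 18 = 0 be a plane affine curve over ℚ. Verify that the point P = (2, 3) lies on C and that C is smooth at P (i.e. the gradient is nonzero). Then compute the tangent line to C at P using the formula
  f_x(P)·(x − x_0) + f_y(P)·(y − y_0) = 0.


Tangent line at P: 18*x - 24*y + 36 = 0.

Step 1: f(2, 3) = 0, so P lies on C.
Step 2: partial derivatives
  f_x(x, y) = 6*x**2 - 4*x*y + 2*x + 2*y**2 - y - 1, f_y(x, y) = -2*x**2 + 4*x*y - x - 3*y**2 - 4*y + 1.
  f_x(P) = 18, f_y(P) = -24 (gradient nonzero, so P is smooth).
Step 3: tangent line at P: 18·(x − 2) + -24·(y − 3) = 0.
Expanding: 18*x - 24*y + 36 = 0.


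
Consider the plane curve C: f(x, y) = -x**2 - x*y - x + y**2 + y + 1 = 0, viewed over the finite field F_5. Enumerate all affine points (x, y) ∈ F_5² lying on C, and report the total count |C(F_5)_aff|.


Affine F_5-points: {(1, 1), (1, 4), (2, 0), (2, 1), (4, 4)}; count = 5.

For each of the 25 pairs (x, y) ∈ F_5², evaluate f(x, y) mod 5. Record the zeros.
  x = 0: [0↦1, 1↦3, 2↦2, 3↦3, 4↦1]  zeros at y ∈ ∅
  x = 1: [0↦4, 1↦0, 2↦3, 3↦3, 4↦0]  zeros at y ∈ {1, 4}
  x = 2: [0↦0, 1↦0, 2↦2, 3↦1, 4↦2]  zeros at y ∈ {0, 1}
  x = 3: [0↦4, 1↦3, 2↦4, 3↦2, 4↦2]  zeros at y ∈ ∅
  x = 4: [0↦1, 1↦4, 2↦4, 3↦1, 4↦0]  zeros at y ∈ {4}
Collecting zeros: affine points = {(1, 1), (1, 4), (2, 0), (2, 1), (4, 4)}.
Total count |C(F_5)_aff| = 5.
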